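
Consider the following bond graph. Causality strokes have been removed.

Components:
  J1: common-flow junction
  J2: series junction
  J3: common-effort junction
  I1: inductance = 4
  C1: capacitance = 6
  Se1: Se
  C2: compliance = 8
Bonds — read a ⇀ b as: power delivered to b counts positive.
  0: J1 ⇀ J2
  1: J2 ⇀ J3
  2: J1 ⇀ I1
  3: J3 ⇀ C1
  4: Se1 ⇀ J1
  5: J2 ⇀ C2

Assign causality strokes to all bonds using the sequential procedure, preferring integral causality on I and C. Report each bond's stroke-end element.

b0 →J1
b1 →J2
b2 →I1
b3 →J3
b4 →J1
b5 →J2

b4 stroke→J1  (Se1 (Se) sets effort on bond)
b2 stroke→I1  (prefer integral on I1)
b0 stroke→J1  (1-jn J1 has f-setter on 2)
b1 stroke→J2  (1-jn J2 has f-setter on 0)
b5 stroke→J2  (common-f at J2 fixed by 0)
b3 stroke→J3  (J3 needs exactly one e-in)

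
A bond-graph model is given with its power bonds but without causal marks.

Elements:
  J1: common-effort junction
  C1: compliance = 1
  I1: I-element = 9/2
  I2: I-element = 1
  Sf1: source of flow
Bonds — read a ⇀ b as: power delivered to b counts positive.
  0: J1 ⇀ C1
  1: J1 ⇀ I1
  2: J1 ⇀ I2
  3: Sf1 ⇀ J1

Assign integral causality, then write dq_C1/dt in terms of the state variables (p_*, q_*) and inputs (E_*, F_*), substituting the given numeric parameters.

β3 stroke→Sf1  (Sf1 fixes flow; stroke at Sf1)
β0 stroke→J1  (prefer integral on C1)
β1 stroke→I1  (J1: bond 0 brought effort, rest push out)
β2 stroke→I2  (J1 effort already set via bond 0)

dq_C1/dt = F_Sf1 - 2*p_I1/9 - p_I2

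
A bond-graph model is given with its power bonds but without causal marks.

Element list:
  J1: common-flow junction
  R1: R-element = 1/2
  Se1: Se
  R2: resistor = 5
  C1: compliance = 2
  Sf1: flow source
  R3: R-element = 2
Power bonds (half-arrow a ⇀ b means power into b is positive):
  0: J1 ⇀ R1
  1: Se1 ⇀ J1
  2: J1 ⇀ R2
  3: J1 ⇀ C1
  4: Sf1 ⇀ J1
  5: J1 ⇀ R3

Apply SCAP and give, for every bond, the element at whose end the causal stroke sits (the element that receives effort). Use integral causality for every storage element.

b0 |J1
b1 |J1
b2 |J1
b3 |J1
b4 |Sf1
b5 |J1

bond 1 stroke at J1  (Se1: effort source, stroke at far end)
bond 4 stroke at Sf1  (source Sf1 imposes f)
bond 0 stroke at J1  (J1 flow already set via bond 4)
bond 2 stroke at J1  (1-jn J1 has f-setter on 4)
bond 3 stroke at J1  (1-jn J1 has f-setter on 4)
bond 5 stroke at J1  (1-jn J1 has f-setter on 4)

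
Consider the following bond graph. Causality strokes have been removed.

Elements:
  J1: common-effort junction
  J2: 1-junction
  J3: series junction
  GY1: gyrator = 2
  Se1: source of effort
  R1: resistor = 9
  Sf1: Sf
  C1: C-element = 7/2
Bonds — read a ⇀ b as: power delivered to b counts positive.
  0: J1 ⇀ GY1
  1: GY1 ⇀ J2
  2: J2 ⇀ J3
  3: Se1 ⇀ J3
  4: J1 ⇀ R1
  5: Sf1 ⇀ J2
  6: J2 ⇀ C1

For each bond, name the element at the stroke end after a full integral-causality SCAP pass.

bond 0 stroke→J1
bond 1 stroke→J2
bond 2 stroke→J2
bond 3 stroke→J3
bond 4 stroke→R1
bond 5 stroke→Sf1
bond 6 stroke→J2

#3 stroke→J3  (Se1 fixes effort; stroke away)
#5 stroke→Sf1  (Sf1 fixes flow; stroke at Sf1)
#1 stroke→J2  (1-jn J2 has f-setter on 5)
#2 stroke→J2  (J2 flow already set via bond 5)
#6 stroke→J2  (J2: bond 5 brought flow, rest push out)
#0 stroke→J1  (GY GY1: same side as bond 1)
#4 stroke→R1  (common-e at J1 fixed by 0)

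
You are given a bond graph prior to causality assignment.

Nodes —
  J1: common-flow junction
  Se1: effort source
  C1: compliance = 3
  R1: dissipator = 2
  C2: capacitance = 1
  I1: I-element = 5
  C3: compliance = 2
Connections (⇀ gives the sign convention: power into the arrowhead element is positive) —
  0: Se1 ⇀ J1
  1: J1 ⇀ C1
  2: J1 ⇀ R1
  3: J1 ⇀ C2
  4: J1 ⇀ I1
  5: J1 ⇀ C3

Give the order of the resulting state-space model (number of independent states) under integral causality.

4  (C1, C2, C3, I1 all integral)

bond 0 |J1  (Se1 (Se) sets effort on bond)
bond 1 |J1  (prefer integral on C1)
bond 3 |J1  (C2 outputs effort q/C2)
bond 4 |I1  (I1: I, integral causality)
bond 2 |J1  (common-f at J1 fixed by 4)
bond 5 |J1  (1-jn J1 has f-setter on 4)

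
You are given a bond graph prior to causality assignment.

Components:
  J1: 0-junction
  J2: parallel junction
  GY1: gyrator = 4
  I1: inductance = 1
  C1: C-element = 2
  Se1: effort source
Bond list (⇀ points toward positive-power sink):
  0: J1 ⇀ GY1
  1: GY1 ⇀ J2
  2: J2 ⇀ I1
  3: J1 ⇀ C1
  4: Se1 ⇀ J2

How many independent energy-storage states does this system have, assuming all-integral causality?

2  (C1, I1 all integral)

bond 4 stroke→J2  (Se1 (Se) sets effort on bond)
bond 1 stroke→GY1  (common-e at J2 fixed by 4)
bond 2 stroke→I1  (common-e at J2 fixed by 4)
bond 0 stroke→GY1  (through GY1, causality inverts; strokes same side of GY1)
bond 3 stroke→J1  (only one effort-in slot at J1)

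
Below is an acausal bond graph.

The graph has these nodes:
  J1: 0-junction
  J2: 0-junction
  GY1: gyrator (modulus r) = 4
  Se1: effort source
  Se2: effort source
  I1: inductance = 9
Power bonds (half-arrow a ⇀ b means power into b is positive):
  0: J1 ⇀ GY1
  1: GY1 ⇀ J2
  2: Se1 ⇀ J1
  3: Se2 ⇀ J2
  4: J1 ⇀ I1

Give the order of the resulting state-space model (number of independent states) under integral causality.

b2 |J1  (source Se1 imposes e)
b3 |J2  (Se2 fixes effort; stroke away)
b0 |GY1  (common-e at J1 fixed by 2)
b4 |I1  (0-jn J1 has e-setter on 2)
b1 |GY1  (J2 effort already set via bond 3)

1  (I1 all integral)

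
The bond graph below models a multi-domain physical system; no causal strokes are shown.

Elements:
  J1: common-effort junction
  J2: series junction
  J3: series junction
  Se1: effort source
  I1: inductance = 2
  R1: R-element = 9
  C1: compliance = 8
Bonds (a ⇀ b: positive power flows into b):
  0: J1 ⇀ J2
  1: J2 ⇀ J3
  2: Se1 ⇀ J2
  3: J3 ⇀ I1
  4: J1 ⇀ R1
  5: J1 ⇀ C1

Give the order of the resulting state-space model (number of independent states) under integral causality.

2  (C1, I1 all integral)

#2 |J2  (source Se1 imposes e)
#3 |I1  (I1 integral (f out))
#1 |J3  (common-f at J3 fixed by 3)
#0 |J2  (1-jn J2 has f-setter on 1)
#5 |J1  (C1: C, integral causality)
#4 |R1  (J1: bond 5 brought effort, rest push out)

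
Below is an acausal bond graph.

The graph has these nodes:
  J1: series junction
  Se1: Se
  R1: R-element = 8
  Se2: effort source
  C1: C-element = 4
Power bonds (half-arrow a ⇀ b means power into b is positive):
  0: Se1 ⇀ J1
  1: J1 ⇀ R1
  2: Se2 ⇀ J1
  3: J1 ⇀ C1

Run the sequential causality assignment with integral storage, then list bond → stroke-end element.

b0 stroke at J1  (Se1 fixes effort; stroke away)
b2 stroke at J1  (Se2 (Se) sets effort on bond)
b3 stroke at J1  (C1 outputs effort q/C1)
b1 stroke at R1  (only one flow-in slot at J1)

β0 stroke at J1
β1 stroke at R1
β2 stroke at J1
β3 stroke at J1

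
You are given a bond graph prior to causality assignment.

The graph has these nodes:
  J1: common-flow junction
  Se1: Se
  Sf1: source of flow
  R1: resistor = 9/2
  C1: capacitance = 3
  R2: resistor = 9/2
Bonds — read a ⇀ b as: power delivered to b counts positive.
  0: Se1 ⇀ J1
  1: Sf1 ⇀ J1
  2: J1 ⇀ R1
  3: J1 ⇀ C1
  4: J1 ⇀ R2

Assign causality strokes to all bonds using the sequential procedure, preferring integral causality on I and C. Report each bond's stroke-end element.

#0 stroke→J1
#1 stroke→Sf1
#2 stroke→J1
#3 stroke→J1
#4 stroke→J1

β0 |J1  (Se1 fixes effort; stroke away)
β1 |Sf1  (Sf1 fixes flow; stroke at Sf1)
β2 |J1  (J1 flow already set via bond 1)
β3 |J1  (1-jn J1 has f-setter on 1)
β4 |J1  (J1: bond 1 brought flow, rest push out)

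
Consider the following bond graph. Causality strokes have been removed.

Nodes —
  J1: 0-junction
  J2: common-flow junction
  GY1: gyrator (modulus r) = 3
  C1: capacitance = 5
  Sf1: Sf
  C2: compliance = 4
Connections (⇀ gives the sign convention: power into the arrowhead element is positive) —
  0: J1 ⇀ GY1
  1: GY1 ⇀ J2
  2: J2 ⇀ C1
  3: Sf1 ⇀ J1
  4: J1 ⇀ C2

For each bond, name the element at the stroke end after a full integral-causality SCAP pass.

b0 |GY1
b1 |GY1
b2 |J2
b3 |Sf1
b4 |J1

bond 3 |Sf1  (source Sf1 imposes f)
bond 2 |J2  (C1 outputs effort q/C1)
bond 1 |GY1  (J2: last free bond brings flow in)
bond 0 |GY1  (GY1: gyrator matches bond 1)
bond 4 |J1  (closing 0-jn rule on J1)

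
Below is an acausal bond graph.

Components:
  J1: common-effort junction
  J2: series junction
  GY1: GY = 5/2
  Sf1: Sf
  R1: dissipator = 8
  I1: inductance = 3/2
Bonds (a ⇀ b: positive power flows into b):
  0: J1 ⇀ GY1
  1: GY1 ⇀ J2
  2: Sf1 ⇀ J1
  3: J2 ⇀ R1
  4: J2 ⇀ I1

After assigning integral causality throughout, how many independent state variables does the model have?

bond 2 |Sf1  (Sf1 (Sf) sets flow on bond)
bond 0 |J1  (only one effort-in slot at J1)
bond 1 |J2  (GY1: gyrator matches bond 0)
bond 4 |I1  (I1: I, integral causality)
bond 3 |J2  (J2: bond 4 brought flow, rest push out)

1  (I1 all integral)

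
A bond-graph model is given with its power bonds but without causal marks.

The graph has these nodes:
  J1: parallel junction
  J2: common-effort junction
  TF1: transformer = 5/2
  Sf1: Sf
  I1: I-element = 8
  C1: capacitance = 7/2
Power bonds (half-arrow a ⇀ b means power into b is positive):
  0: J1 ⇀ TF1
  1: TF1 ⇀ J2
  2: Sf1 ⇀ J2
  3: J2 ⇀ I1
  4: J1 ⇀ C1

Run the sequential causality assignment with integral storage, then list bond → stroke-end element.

bond 0 stroke→TF1
bond 1 stroke→J2
bond 2 stroke→Sf1
bond 3 stroke→I1
bond 4 stroke→J1

b2 stroke→Sf1  (Sf1 fixes flow; stroke at Sf1)
b3 stroke→I1  (I1 outputs flow p/I1)
b1 stroke→J2  (closing 0-jn rule on J2)
b0 stroke→TF1  (TF1 one-in-one-out from 1)
b4 stroke→J1  (J1 needs exactly one e-in)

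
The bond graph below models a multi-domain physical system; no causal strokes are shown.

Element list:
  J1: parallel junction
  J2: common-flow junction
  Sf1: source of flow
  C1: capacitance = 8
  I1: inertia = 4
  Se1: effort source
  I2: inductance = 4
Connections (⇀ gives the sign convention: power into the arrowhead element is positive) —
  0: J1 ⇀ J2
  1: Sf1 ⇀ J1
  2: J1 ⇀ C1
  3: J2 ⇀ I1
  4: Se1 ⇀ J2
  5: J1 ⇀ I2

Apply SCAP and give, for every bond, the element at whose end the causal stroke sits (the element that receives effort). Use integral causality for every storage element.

b1 →Sf1  (Sf1: flow source, stroke at near end)
b4 →J2  (Se1: effort source, stroke at far end)
b2 →J1  (C1 integral (e out))
b0 →J2  (0-jn J1 has e-setter on 2)
b5 →I2  (J1 effort already set via bond 2)
b3 →I1  (closing 1-jn rule on J2)

b0 |J2
b1 |Sf1
b2 |J1
b3 |I1
b4 |J2
b5 |I2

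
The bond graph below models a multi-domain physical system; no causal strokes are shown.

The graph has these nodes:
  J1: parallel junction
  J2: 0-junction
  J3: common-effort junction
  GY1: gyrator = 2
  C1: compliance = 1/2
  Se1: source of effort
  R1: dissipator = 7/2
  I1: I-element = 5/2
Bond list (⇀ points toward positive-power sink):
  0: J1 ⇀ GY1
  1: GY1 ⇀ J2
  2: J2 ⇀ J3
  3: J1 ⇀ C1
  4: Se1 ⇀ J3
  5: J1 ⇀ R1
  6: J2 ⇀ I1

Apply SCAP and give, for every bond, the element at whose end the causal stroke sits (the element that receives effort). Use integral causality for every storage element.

#0 stroke at GY1
#1 stroke at GY1
#2 stroke at J2
#3 stroke at J1
#4 stroke at J3
#5 stroke at R1
#6 stroke at I1

β4 →J3  (Se1: effort source, stroke at far end)
β2 →J2  (J3 effort already set via bond 4)
β1 →GY1  (J2 effort already set via bond 2)
β6 →I1  (0-jn J2 has e-setter on 2)
β0 →GY1  (GY GY1: same side as bond 1)
β3 →J1  (C1: C, integral causality)
β5 →R1  (common-e at J1 fixed by 3)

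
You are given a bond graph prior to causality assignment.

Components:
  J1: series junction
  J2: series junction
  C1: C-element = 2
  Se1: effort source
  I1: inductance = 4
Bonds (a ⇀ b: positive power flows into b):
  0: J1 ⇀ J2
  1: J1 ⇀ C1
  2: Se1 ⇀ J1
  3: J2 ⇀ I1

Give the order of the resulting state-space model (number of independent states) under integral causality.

2  (C1, I1 all integral)

bond 2 →J1  (Se1 fixes effort; stroke away)
bond 1 →J1  (C1 outputs effort q/C1)
bond 0 →J2  (J1 needs exactly one f-in)
bond 3 →I1  (closing 1-jn rule on J2)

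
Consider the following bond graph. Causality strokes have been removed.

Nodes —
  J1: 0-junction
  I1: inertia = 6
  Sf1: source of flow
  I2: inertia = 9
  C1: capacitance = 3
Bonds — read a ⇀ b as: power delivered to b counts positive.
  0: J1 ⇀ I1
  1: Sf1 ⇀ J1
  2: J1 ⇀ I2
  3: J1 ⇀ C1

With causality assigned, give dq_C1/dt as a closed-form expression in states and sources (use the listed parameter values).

dq_C1/dt = F_Sf1 - p_I1/6 - p_I2/9

β1 stroke→Sf1  (Sf1 (Sf) sets flow on bond)
β0 stroke→I1  (I1 outputs flow p/I1)
β2 stroke→I2  (I2 outputs flow p/I2)
β3 stroke→J1  (J1 needs exactly one e-in)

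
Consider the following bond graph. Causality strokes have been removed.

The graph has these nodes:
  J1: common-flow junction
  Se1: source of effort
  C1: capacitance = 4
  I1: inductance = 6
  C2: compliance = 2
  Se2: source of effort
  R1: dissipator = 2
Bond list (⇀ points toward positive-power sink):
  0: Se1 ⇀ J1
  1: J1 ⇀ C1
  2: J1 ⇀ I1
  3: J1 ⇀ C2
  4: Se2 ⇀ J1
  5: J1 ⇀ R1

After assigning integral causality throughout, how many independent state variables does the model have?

b0 |J1  (Se1 fixes effort; stroke away)
b4 |J1  (Se2 fixes effort; stroke away)
b1 |J1  (C1: C, integral causality)
b2 |I1  (prefer integral on I1)
b3 |J1  (J1: bond 2 brought flow, rest push out)
b5 |J1  (1-jn J1 has f-setter on 2)

3  (C1, C2, I1 all integral)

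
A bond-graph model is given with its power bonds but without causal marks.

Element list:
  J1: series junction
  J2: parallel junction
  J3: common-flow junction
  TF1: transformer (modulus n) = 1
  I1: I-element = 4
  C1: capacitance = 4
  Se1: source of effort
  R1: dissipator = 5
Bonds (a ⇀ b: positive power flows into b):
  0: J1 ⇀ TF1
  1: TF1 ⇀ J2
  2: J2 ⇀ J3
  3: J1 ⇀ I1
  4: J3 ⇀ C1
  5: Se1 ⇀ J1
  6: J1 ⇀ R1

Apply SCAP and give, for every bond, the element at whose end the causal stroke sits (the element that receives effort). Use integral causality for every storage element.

β0 stroke→J1
β1 stroke→TF1
β2 stroke→J2
β3 stroke→I1
β4 stroke→J3
β5 stroke→J1
β6 stroke→J1

b5 stroke→J1  (Se1: effort source, stroke at far end)
b3 stroke→I1  (I1: I, integral causality)
b0 stroke→J1  (1-jn J1 has f-setter on 3)
b6 stroke→J1  (common-f at J1 fixed by 3)
b1 stroke→TF1  (TF TF1: opposite of bond 0)
b2 stroke→J2  (closing 0-jn rule on J2)
b4 stroke→J3  (1-jn J3 has f-setter on 2)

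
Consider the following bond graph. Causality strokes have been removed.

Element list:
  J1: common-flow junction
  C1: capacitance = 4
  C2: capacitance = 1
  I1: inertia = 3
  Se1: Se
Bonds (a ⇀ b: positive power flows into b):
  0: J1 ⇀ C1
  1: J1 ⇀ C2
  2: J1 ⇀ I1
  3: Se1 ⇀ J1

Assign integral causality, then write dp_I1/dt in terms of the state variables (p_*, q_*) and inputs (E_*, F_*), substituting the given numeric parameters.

β3 |J1  (source Se1 imposes e)
β0 |J1  (prefer integral on C1)
β1 |J1  (C2 integral (e out))
β2 |I1  (J1: last free bond brings flow in)

dp_I1/dt = E_Se1 - q_C1/4 - q_C2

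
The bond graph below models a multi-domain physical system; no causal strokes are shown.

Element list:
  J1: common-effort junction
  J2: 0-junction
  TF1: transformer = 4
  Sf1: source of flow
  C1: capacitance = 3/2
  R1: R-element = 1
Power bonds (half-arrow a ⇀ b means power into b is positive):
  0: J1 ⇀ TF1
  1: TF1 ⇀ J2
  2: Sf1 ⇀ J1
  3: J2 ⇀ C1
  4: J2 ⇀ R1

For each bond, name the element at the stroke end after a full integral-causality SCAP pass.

#0 →J1
#1 →TF1
#2 →Sf1
#3 →J2
#4 →R1

bond 2 |Sf1  (Sf1 fixes flow; stroke at Sf1)
bond 0 |J1  (J1: last free bond brings effort in)
bond 1 |TF1  (TF1: transformer flips bond 0)
bond 3 |J2  (C1: C, integral causality)
bond 4 |R1  (J2: bond 3 brought effort, rest push out)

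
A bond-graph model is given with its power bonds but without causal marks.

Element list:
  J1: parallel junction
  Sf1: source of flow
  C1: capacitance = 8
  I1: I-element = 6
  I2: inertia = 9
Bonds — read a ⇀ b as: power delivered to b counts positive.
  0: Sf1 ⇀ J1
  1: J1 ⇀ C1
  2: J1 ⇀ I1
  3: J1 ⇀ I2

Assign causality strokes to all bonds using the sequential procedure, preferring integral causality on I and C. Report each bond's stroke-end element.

b0 →Sf1  (Sf1: flow source, stroke at near end)
b1 →J1  (C1 integral (e out))
b2 →I1  (common-e at J1 fixed by 1)
b3 →I2  (common-e at J1 fixed by 1)

#0 |Sf1
#1 |J1
#2 |I1
#3 |I2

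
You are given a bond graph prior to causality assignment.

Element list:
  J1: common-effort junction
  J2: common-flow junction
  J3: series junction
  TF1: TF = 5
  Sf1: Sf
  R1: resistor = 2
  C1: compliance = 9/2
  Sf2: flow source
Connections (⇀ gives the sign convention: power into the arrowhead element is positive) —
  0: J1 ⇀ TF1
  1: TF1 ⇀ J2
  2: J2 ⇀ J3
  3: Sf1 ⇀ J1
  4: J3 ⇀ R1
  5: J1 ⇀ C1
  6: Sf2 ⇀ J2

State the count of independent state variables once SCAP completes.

1  (C1 all integral)

bond 3 stroke at Sf1  (source Sf1 imposes f)
bond 6 stroke at Sf2  (Sf2 fixes flow; stroke at Sf2)
bond 1 stroke at J2  (1-jn J2 has f-setter on 6)
bond 2 stroke at J2  (J2: bond 6 brought flow, rest push out)
bond 4 stroke at J3  (J3 flow already set via bond 2)
bond 0 stroke at TF1  (TF TF1: opposite of bond 1)
bond 5 stroke at J1  (J1: last free bond brings effort in)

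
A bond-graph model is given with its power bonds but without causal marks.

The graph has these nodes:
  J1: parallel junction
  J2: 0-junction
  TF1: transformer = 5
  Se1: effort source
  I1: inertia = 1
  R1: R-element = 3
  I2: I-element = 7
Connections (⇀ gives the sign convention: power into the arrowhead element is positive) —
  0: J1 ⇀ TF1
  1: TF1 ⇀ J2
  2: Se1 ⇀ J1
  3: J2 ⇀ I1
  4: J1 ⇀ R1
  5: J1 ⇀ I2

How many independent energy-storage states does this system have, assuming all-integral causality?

β2 |J1  (Se1: effort source, stroke at far end)
β0 |TF1  (0-jn J1 has e-setter on 2)
β4 |R1  (J1 effort already set via bond 2)
β5 |I2  (J1 effort already set via bond 2)
β1 |J2  (TF1: transformer flips bond 0)
β3 |I1  (J2: bond 1 brought effort, rest push out)

2  (I1, I2 all integral)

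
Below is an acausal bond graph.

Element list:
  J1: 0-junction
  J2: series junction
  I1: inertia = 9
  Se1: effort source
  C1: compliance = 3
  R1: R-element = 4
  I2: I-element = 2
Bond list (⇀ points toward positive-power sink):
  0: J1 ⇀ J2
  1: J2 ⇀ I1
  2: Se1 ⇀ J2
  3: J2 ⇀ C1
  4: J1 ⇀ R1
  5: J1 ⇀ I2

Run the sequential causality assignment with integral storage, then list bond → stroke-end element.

β2 →J2  (Se1 (Se) sets effort on bond)
β1 →I1  (I1 integral (f out))
β0 →J2  (J2 flow already set via bond 1)
β3 →J2  (J2: bond 1 brought flow, rest push out)
β5 →I2  (I2 outputs flow p/I2)
β4 →J1  (J1: last free bond brings effort in)

b0 |J2
b1 |I1
b2 |J2
b3 |J2
b4 |J1
b5 |I2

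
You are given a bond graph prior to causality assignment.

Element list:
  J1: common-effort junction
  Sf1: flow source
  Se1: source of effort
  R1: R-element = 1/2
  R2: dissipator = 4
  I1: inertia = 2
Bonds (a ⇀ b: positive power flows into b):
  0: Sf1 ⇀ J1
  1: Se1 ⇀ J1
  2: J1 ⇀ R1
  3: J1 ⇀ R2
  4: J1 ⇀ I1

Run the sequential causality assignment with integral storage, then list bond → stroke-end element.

#0 stroke at Sf1  (Sf1 fixes flow; stroke at Sf1)
#1 stroke at J1  (Se1 fixes effort; stroke away)
#2 stroke at R1  (common-e at J1 fixed by 1)
#3 stroke at R2  (J1 effort already set via bond 1)
#4 stroke at I1  (J1: bond 1 brought effort, rest push out)

bond 0 stroke→Sf1
bond 1 stroke→J1
bond 2 stroke→R1
bond 3 stroke→R2
bond 4 stroke→I1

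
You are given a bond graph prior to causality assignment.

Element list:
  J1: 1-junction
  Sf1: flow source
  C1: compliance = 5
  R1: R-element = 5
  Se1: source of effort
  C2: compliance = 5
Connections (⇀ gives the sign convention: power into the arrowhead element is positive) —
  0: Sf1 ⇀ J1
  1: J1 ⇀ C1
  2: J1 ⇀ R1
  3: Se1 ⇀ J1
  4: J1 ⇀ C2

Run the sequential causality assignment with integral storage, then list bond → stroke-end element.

#0 |Sf1
#1 |J1
#2 |J1
#3 |J1
#4 |J1

b0 →Sf1  (Sf1: flow source, stroke at near end)
b3 →J1  (Se1 fixes effort; stroke away)
b1 →J1  (J1: bond 0 brought flow, rest push out)
b2 →J1  (1-jn J1 has f-setter on 0)
b4 →J1  (J1: bond 0 brought flow, rest push out)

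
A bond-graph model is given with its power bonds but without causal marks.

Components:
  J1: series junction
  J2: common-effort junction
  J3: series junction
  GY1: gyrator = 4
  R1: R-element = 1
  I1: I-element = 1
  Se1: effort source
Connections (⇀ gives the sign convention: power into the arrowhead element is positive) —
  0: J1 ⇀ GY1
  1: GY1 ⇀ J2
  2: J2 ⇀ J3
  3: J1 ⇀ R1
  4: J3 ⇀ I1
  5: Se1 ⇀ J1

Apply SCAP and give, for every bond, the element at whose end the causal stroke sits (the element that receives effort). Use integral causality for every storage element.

#5 →J1  (Se1 fixes effort; stroke away)
#4 →I1  (prefer integral on I1)
#2 →J3  (J3: bond 4 brought flow, rest push out)
#1 →J2  (closing 0-jn rule on J2)
#0 →J1  (GY1 both-in/both-out from 1)
#3 →R1  (J1: last free bond brings flow in)

bond 0 stroke at J1
bond 1 stroke at J2
bond 2 stroke at J3
bond 3 stroke at R1
bond 4 stroke at I1
bond 5 stroke at J1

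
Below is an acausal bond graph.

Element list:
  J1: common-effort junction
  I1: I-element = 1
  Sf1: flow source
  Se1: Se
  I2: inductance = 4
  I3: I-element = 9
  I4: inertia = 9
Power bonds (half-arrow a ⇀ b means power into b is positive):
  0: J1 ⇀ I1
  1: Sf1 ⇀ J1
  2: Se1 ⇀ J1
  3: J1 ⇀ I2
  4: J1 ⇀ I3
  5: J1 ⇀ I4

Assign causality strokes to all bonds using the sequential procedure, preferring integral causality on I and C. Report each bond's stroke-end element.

bond 0 stroke at I1
bond 1 stroke at Sf1
bond 2 stroke at J1
bond 3 stroke at I2
bond 4 stroke at I3
bond 5 stroke at I4

#1 stroke→Sf1  (Sf1 fixes flow; stroke at Sf1)
#2 stroke→J1  (Se1 (Se) sets effort on bond)
#0 stroke→I1  (0-jn J1 has e-setter on 2)
#3 stroke→I2  (0-jn J1 has e-setter on 2)
#4 stroke→I3  (J1: bond 2 brought effort, rest push out)
#5 stroke→I4  (common-e at J1 fixed by 2)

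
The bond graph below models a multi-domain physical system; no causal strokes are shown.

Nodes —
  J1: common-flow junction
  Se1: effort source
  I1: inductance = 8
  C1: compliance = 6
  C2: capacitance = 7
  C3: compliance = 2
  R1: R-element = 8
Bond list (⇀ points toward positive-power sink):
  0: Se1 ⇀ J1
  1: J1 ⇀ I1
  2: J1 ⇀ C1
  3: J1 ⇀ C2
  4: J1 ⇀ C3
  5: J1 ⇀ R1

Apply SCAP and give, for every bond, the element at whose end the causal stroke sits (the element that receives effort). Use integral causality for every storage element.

bond 0 →J1
bond 1 →I1
bond 2 →J1
bond 3 →J1
bond 4 →J1
bond 5 →J1

β0 stroke→J1  (Se1 fixes effort; stroke away)
β1 stroke→I1  (I1 outputs flow p/I1)
β2 stroke→J1  (common-f at J1 fixed by 1)
β3 stroke→J1  (J1 flow already set via bond 1)
β4 stroke→J1  (1-jn J1 has f-setter on 1)
β5 stroke→J1  (J1 flow already set via bond 1)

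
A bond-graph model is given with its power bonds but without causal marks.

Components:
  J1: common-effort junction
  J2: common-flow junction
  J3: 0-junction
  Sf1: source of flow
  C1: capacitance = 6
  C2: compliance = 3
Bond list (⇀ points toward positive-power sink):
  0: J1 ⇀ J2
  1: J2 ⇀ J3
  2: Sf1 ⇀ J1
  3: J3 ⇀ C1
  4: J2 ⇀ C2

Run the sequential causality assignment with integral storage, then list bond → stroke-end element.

b0 |J1
b1 |J2
b2 |Sf1
b3 |J3
b4 |J2

bond 2 stroke→Sf1  (source Sf1 imposes f)
bond 0 stroke→J1  (J1: last free bond brings effort in)
bond 1 stroke→J2  (common-f at J2 fixed by 0)
bond 4 stroke→J2  (common-f at J2 fixed by 0)
bond 3 stroke→J3  (J3 needs exactly one e-in)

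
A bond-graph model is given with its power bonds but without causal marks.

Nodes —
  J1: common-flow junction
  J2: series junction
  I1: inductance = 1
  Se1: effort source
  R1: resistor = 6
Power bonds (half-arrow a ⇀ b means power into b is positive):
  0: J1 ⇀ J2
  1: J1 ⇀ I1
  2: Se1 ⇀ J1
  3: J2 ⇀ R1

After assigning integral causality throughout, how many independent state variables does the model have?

1  (I1 all integral)

b2 →J1  (Se1 (Se) sets effort on bond)
b1 →I1  (I1 integral (f out))
b0 →J1  (common-f at J1 fixed by 1)
b3 →J2  (common-f at J2 fixed by 0)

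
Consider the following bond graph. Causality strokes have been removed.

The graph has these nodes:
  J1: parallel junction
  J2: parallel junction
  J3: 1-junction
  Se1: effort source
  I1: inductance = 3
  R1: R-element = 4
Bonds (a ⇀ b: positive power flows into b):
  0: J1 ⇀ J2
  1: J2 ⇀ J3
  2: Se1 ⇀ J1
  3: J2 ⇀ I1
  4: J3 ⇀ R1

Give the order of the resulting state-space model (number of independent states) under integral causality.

b2 |J1  (Se1 fixes effort; stroke away)
b0 |J2  (0-jn J1 has e-setter on 2)
b1 |J3  (common-e at J2 fixed by 0)
b3 |I1  (J2 effort already set via bond 0)
b4 |R1  (closing 1-jn rule on J3)

1  (I1 all integral)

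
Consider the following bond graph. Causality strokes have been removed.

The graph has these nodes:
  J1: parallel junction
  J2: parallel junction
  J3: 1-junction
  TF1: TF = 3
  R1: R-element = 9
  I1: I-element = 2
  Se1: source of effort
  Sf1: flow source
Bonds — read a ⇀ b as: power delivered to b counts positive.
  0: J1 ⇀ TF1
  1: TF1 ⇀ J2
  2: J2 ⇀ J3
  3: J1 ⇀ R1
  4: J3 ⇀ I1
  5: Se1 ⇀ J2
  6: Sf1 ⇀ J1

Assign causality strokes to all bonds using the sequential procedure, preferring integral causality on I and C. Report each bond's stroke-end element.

β5 stroke→J2  (Se1: effort source, stroke at far end)
β6 stroke→Sf1  (source Sf1 imposes f)
β1 stroke→TF1  (0-jn J2 has e-setter on 5)
β2 stroke→J3  (J2: bond 5 brought effort, rest push out)
β4 stroke→I1  (closing 1-jn rule on J3)
β0 stroke→J1  (TF1 one-in-one-out from 1)
β3 stroke→R1  (0-jn J1 has e-setter on 0)

β0 stroke→J1
β1 stroke→TF1
β2 stroke→J3
β3 stroke→R1
β4 stroke→I1
β5 stroke→J2
β6 stroke→Sf1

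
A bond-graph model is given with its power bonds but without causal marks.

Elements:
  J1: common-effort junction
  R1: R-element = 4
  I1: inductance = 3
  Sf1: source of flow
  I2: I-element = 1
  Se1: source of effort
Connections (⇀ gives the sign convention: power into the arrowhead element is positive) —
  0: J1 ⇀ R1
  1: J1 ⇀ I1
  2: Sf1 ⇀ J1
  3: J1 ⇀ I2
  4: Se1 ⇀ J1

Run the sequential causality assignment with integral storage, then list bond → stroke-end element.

#2 stroke→Sf1  (Sf1 (Sf) sets flow on bond)
#4 stroke→J1  (Se1 fixes effort; stroke away)
#0 stroke→R1  (J1: bond 4 brought effort, rest push out)
#1 stroke→I1  (0-jn J1 has e-setter on 4)
#3 stroke→I2  (J1: bond 4 brought effort, rest push out)

β0 stroke at R1
β1 stroke at I1
β2 stroke at Sf1
β3 stroke at I2
β4 stroke at J1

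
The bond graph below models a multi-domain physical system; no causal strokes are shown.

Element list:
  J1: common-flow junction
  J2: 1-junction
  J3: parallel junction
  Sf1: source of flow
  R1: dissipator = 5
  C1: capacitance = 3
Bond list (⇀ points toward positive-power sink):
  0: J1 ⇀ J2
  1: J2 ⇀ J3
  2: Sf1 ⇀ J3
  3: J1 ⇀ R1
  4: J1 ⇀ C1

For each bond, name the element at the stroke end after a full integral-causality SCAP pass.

b2 |Sf1  (Sf1: flow source, stroke at near end)
b1 |J3  (closing 0-jn rule on J3)
b0 |J2  (J2: bond 1 brought flow, rest push out)
b3 |J1  (1-jn J1 has f-setter on 0)
b4 |J1  (common-f at J1 fixed by 0)

b0 →J2
b1 →J3
b2 →Sf1
b3 →J1
b4 →J1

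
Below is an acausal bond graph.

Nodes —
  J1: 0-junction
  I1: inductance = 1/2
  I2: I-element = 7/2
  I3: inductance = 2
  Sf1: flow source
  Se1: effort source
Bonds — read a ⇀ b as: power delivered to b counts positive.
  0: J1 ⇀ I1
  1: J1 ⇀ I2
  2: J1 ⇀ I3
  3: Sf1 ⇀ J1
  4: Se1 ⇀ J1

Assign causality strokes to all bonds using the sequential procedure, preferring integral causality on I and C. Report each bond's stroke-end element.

b0 stroke at I1
b1 stroke at I2
b2 stroke at I3
b3 stroke at Sf1
b4 stroke at J1

β3 |Sf1  (source Sf1 imposes f)
β4 |J1  (Se1: effort source, stroke at far end)
β0 |I1  (0-jn J1 has e-setter on 4)
β1 |I2  (common-e at J1 fixed by 4)
β2 |I3  (J1 effort already set via bond 4)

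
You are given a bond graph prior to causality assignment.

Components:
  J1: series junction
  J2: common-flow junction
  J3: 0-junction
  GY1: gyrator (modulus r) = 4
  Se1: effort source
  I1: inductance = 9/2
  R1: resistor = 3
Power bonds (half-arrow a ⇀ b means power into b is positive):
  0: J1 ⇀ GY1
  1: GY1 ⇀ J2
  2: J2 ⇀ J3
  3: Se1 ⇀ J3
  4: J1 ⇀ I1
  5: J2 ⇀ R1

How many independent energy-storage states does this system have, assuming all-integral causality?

1  (I1 all integral)

#3 stroke at J3  (Se1 (Se) sets effort on bond)
#2 stroke at J2  (0-jn J3 has e-setter on 3)
#4 stroke at I1  (prefer integral on I1)
#0 stroke at J1  (J1: bond 4 brought flow, rest push out)
#1 stroke at J2  (GY1 both-in/both-out from 0)
#5 stroke at R1  (only one flow-in slot at J2)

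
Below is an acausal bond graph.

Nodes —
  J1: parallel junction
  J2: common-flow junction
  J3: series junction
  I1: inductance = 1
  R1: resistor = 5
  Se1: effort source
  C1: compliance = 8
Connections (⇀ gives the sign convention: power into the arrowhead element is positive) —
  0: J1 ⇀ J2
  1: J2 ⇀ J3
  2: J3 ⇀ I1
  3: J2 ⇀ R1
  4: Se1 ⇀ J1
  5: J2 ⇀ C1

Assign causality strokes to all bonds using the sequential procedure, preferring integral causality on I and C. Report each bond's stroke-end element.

#4 stroke→J1  (Se1 (Se) sets effort on bond)
#0 stroke→J2  (0-jn J1 has e-setter on 4)
#2 stroke→I1  (prefer integral on I1)
#1 stroke→J3  (common-f at J3 fixed by 2)
#3 stroke→J2  (J2 flow already set via bond 1)
#5 stroke→J2  (1-jn J2 has f-setter on 1)

b0 |J2
b1 |J3
b2 |I1
b3 |J2
b4 |J1
b5 |J2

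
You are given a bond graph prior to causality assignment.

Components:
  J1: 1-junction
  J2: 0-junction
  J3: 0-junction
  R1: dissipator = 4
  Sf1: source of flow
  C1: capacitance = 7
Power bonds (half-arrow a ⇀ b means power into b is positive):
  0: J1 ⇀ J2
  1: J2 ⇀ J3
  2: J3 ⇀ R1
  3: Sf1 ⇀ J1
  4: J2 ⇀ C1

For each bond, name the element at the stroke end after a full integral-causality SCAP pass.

b3 →Sf1  (Sf1 fixes flow; stroke at Sf1)
b0 →J1  (1-jn J1 has f-setter on 3)
b4 →J2  (C1: C, integral causality)
b1 →J3  (0-jn J2 has e-setter on 4)
b2 →R1  (J3 effort already set via bond 1)

b0 |J1
b1 |J3
b2 |R1
b3 |Sf1
b4 |J2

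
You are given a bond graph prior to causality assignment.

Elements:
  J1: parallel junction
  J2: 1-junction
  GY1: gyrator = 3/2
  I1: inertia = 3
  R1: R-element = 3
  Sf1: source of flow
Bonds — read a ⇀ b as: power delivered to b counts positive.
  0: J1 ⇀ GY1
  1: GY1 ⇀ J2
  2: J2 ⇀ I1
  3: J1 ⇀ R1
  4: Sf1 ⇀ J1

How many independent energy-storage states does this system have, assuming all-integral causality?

b4 |Sf1  (Sf1: flow source, stroke at near end)
b2 |I1  (prefer integral on I1)
b1 |J2  (J2 flow already set via bond 2)
b0 |J1  (GY1: gyrator matches bond 1)
b3 |R1  (J1 effort already set via bond 0)

1  (I1 all integral)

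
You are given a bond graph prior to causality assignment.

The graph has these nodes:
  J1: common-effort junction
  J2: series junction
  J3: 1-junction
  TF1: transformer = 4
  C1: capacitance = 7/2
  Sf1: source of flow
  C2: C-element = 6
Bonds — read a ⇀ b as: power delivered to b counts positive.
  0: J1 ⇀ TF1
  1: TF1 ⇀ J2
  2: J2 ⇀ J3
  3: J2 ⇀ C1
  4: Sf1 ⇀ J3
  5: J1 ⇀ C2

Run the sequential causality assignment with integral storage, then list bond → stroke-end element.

β4 stroke at Sf1  (source Sf1 imposes f)
β2 stroke at J3  (J3: bond 4 brought flow, rest push out)
β1 stroke at J2  (common-f at J2 fixed by 2)
β3 stroke at J2  (common-f at J2 fixed by 2)
β0 stroke at TF1  (through TF1, causality passes straight; one stroke at TF1)
β5 stroke at J1  (closing 0-jn rule on J1)

bond 0 stroke→TF1
bond 1 stroke→J2
bond 2 stroke→J3
bond 3 stroke→J2
bond 4 stroke→Sf1
bond 5 stroke→J1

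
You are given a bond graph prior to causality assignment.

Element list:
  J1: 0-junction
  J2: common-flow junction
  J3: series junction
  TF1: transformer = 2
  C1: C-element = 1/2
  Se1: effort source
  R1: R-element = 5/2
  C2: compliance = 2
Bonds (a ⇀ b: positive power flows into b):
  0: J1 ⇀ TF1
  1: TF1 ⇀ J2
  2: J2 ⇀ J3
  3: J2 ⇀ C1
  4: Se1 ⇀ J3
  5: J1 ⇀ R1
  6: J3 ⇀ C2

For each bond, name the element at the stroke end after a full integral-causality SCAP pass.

β0 |J1
β1 |TF1
β2 |J2
β3 |J2
β4 |J3
β5 |R1
β6 |J3

β4 |J3  (Se1: effort source, stroke at far end)
β3 |J2  (prefer integral on C1)
β6 |J3  (C2: C, integral causality)
β2 |J2  (only one flow-in slot at J3)
β1 |TF1  (J2: last free bond brings flow in)
β0 |J1  (TF1 one-in-one-out from 1)
β5 |R1  (J1: bond 0 brought effort, rest push out)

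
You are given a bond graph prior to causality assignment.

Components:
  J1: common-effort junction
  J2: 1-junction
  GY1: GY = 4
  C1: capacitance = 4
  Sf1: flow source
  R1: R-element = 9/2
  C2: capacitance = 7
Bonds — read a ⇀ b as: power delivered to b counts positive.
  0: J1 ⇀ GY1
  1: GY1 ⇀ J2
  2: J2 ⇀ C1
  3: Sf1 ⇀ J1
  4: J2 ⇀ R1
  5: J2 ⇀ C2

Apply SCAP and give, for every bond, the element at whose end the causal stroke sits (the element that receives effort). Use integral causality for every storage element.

b3 →Sf1  (Sf1: flow source, stroke at near end)
b0 →J1  (J1 needs exactly one e-in)
b1 →J2  (GY GY1: same side as bond 0)
b2 →J2  (C1 integral (e out))
b5 →J2  (C2 outputs effort q/C2)
b4 →R1  (only one flow-in slot at J2)

#0 stroke at J1
#1 stroke at J2
#2 stroke at J2
#3 stroke at Sf1
#4 stroke at R1
#5 stroke at J2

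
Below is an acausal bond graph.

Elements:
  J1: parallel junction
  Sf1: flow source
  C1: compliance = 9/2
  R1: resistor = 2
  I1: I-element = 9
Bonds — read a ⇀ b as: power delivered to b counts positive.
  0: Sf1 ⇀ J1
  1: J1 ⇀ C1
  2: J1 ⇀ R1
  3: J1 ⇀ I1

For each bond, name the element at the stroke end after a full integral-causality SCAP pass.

b0 |Sf1  (Sf1: flow source, stroke at near end)
b1 |J1  (C1 integral (e out))
b2 |R1  (J1 effort already set via bond 1)
b3 |I1  (common-e at J1 fixed by 1)

#0 |Sf1
#1 |J1
#2 |R1
#3 |I1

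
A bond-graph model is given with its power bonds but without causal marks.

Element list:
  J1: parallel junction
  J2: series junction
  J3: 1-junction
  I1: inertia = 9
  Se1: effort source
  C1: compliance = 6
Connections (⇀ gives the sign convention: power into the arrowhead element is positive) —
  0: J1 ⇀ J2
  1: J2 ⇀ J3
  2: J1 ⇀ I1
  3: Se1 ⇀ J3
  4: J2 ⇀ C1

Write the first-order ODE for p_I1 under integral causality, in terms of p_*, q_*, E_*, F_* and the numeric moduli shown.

β3 stroke→J3  (Se1: effort source, stroke at far end)
β1 stroke→J2  (J3: last free bond brings flow in)
β2 stroke→I1  (I1: I, integral causality)
β0 stroke→J1  (J1: last free bond brings effort in)
β4 stroke→J2  (J2: bond 0 brought flow, rest push out)

dp_I1/dt = -E_Se1 + q_C1/6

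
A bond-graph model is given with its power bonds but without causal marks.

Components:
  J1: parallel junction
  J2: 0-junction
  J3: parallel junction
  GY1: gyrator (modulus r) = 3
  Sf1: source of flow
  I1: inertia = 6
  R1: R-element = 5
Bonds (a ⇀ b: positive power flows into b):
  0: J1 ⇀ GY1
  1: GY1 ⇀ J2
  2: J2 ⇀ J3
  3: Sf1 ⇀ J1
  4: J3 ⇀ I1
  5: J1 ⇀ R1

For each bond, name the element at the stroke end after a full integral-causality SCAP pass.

bond 0 stroke→J1
bond 1 stroke→J2
bond 2 stroke→J3
bond 3 stroke→Sf1
bond 4 stroke→I1
bond 5 stroke→R1

b3 stroke at Sf1  (Sf1 (Sf) sets flow on bond)
b4 stroke at I1  (I1 integral (f out))
b2 stroke at J3  (J3 needs exactly one e-in)
b1 stroke at J2  (only one effort-in slot at J2)
b0 stroke at J1  (through GY1, causality inverts; strokes same side of GY1)
b5 stroke at R1  (J1: bond 0 brought effort, rest push out)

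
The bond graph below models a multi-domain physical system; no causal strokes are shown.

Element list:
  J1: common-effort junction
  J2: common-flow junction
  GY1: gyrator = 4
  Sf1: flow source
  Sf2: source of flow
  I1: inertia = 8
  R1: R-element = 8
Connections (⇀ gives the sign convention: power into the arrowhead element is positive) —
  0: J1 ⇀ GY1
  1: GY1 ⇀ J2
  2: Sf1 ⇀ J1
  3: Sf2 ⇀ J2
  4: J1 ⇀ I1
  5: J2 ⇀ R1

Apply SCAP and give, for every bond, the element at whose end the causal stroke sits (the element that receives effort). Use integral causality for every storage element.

β2 |Sf1  (Sf1 (Sf) sets flow on bond)
β3 |Sf2  (Sf2: flow source, stroke at near end)
β1 |J2  (J2: bond 3 brought flow, rest push out)
β5 |J2  (J2 flow already set via bond 3)
β0 |J1  (GY1 both-in/both-out from 1)
β4 |I1  (0-jn J1 has e-setter on 0)

β0 stroke at J1
β1 stroke at J2
β2 stroke at Sf1
β3 stroke at Sf2
β4 stroke at I1
β5 stroke at J2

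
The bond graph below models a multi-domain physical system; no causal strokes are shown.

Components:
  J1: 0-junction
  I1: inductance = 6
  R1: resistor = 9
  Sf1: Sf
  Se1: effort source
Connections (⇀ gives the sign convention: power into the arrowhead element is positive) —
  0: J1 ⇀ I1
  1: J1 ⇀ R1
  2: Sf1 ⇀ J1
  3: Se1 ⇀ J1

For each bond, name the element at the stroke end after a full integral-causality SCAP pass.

b0 →I1
b1 →R1
b2 →Sf1
b3 →J1

#2 stroke→Sf1  (Sf1 (Sf) sets flow on bond)
#3 stroke→J1  (Se1 (Se) sets effort on bond)
#0 stroke→I1  (J1 effort already set via bond 3)
#1 stroke→R1  (J1: bond 3 brought effort, rest push out)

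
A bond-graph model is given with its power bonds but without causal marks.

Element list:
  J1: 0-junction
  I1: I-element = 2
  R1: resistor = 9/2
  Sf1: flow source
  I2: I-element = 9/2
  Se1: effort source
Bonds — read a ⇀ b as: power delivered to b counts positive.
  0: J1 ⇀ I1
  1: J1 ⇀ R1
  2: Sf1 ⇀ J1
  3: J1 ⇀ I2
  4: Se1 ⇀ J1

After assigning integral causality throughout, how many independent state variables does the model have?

#2 stroke at Sf1  (Sf1 fixes flow; stroke at Sf1)
#4 stroke at J1  (source Se1 imposes e)
#0 stroke at I1  (J1 effort already set via bond 4)
#1 stroke at R1  (J1 effort already set via bond 4)
#3 stroke at I2  (J1 effort already set via bond 4)

2  (I1, I2 all integral)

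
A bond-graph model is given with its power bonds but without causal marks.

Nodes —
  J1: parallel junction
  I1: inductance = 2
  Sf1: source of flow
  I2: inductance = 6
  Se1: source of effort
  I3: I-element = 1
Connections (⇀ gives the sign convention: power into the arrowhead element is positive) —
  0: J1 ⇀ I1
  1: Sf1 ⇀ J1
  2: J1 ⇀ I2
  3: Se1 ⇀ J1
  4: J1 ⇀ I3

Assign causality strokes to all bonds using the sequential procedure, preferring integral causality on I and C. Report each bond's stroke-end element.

bond 0 →I1
bond 1 →Sf1
bond 2 →I2
bond 3 →J1
bond 4 →I3

#1 |Sf1  (source Sf1 imposes f)
#3 |J1  (Se1: effort source, stroke at far end)
#0 |I1  (J1: bond 3 brought effort, rest push out)
#2 |I2  (0-jn J1 has e-setter on 3)
#4 |I3  (0-jn J1 has e-setter on 3)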